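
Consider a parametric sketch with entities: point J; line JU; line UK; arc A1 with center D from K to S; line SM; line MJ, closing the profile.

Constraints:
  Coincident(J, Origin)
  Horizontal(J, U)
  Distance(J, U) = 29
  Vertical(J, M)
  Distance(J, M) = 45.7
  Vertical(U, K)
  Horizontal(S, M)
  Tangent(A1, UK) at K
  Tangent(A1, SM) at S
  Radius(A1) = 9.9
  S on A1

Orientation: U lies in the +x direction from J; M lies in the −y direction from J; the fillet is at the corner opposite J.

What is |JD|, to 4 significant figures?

40.58

JM is vertical with |JM| = 45.7 and M on the −y side, so M = (0.000, -45.70). The virtual corner opposite J is at (29.00, -45.70). The tangent condition forces DK to be normal to UK and A1 meets SM tangentially, so DS is at right angles to SM, with radius 9.9, so the center D sits 9.9 in from both sides at D = (19.10, -35.80). Then |JD| = |D − J| = 40.58.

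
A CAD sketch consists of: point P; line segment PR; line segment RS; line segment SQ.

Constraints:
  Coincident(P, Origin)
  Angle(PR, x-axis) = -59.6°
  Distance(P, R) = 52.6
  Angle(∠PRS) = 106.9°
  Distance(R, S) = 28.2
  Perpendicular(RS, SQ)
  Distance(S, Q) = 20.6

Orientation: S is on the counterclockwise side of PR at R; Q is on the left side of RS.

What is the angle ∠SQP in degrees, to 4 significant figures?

124.4°

∠PRS = 106.9°, so RS runs at -59.6° + (180° − 106.9°) = 13.50° from the x-axis; with |RS| = 28.2, S = R + 28.2·(cos 13.50°, sin 13.50°) = (54.04, -38.79). RS is perpendicular to SQ; with |SQ| = 20.6 on the left of RS, Q = S + 20.6·(-0.2334, 0.9724) = (49.23, -18.75). Then cos ∠SQP = QS·QP / (|QS||QP|), giving 124.4°.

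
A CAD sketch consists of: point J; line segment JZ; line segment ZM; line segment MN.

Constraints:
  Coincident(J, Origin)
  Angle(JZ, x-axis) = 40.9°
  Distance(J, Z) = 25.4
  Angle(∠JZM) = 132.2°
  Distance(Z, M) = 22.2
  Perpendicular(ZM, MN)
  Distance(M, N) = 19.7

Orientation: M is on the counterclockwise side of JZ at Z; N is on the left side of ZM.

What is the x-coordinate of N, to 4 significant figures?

0.007408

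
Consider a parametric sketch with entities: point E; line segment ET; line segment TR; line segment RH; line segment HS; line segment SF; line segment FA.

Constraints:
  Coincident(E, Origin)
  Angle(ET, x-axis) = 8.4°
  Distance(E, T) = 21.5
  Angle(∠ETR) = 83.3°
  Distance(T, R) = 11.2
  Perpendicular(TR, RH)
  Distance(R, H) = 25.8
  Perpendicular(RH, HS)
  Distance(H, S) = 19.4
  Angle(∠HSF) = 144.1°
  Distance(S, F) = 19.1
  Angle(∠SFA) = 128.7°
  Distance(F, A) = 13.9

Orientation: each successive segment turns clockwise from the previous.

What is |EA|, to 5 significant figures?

33.871

E is at the origin; ET runs at 8.4° with length 21.5, so T = (21.269, 3.1408). ∠ETR = 83.3° gives TR at -88.300° from the x-axis; with |TR| = 11.2, R = (21.602, -8.0543). TR is perpendicular to RH, so RH runs at -178.30°; with |RH| = 25.8, H = (-4.1870, -8.8197). RH ⟂ HS, so HS runs at 91.700°; with |HS| = 19.4, S = (-4.7626, 10.572). ∠HSF = 144.1° gives SF at 55.800° from the x-axis; with |SF| = 19.1, F = (5.9732, 26.369). ∠SFA = 128.7° gives FA at 4.5000° from the x-axis; with |FA| = 13.9, A = (19.830, 27.460). Then |EA| = |A − E| = 33.871.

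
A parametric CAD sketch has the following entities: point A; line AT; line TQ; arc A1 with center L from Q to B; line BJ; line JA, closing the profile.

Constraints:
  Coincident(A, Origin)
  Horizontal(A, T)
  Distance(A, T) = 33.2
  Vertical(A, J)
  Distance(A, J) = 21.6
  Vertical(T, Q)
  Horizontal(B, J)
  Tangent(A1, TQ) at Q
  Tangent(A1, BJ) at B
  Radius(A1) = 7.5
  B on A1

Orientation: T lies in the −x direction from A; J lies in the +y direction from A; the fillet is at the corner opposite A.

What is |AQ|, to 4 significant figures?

36.07

The virtual corner opposite A is at (-33.20, 21.60). Since A1 is tangent to TQ there, LQ ⟂ TQ and A1 meets BJ tangentially, so LB is at right angles to BJ, with radius 7.5, so the center L sits 7.5 in from both sides at L = (-25.70, 14.10). That places the tangent points at Q = (-33.20, 14.10) on TQ and B = (-25.70, 21.60) on BJ. Then |AQ| = |Q − A| = 36.07.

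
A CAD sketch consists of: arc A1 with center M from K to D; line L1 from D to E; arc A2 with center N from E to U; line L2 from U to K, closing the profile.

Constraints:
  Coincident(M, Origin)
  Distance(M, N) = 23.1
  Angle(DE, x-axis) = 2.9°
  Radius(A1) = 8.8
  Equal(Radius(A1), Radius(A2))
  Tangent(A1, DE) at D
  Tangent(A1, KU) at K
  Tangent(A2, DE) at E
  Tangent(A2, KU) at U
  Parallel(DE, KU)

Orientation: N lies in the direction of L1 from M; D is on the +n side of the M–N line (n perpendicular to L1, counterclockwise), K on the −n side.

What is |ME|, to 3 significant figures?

24.7

Tangency of A1 to both parallel lines with radius 8.8 puts D and K at M ± 8.8·n: D = (-0.445, 8.79), K = (0.445, -8.79). Equal radii place E and U the same way about N: E = N + 8.8·n = (22.6, 9.96), U = N − 8.8·n = (23.5, -7.62). Then |ME| = |E − M| = 24.7.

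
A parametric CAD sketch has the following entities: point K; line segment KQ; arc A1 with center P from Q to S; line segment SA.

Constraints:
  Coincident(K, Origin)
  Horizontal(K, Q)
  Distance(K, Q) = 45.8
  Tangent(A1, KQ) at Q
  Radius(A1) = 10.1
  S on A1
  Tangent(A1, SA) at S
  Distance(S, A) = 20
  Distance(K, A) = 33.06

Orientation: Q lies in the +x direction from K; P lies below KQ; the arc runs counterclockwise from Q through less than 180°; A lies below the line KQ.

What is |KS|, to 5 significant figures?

37.823

Checks: ∠(PQ, QK) = 90.00° ✓; |PQ| = 10.10 ✓; |PS| = 10.10 ✓; ∠(PS, SA) = 90.00° ✓; |SA| = 20.00 ✓; |KA| = 33.06 ✓.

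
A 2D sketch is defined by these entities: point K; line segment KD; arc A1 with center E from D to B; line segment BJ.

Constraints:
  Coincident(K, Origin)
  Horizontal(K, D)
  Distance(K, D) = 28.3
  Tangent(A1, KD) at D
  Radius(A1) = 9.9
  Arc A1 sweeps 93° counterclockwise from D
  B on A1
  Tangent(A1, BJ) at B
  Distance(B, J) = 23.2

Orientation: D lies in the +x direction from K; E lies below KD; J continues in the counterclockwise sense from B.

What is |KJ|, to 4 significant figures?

38.90

K is at the origin; KD is horizontal with |KD| = 28.3 and D on the +x side, so D = (28.30, 0.000). Tangency of A1 to KD means the radius ED is perpendicular to KD, so E = D + (0, -9.9) = (28.30, -9.900). On A1, D sits at bearing 90° from E; a 93° counterclockwise sweep puts B at bearing 183°, so B = E + 9.9·(cos 183°, sin 183°) = (18.41, -10.42). Since A1 is tangent to BJ there, EB ⟂ BJ, so BJ runs along (−sin 183°, cos 183°); with |BJ| = 23.2, J = (19.63, -33.59). Then |KJ| = |J − K| = 38.90.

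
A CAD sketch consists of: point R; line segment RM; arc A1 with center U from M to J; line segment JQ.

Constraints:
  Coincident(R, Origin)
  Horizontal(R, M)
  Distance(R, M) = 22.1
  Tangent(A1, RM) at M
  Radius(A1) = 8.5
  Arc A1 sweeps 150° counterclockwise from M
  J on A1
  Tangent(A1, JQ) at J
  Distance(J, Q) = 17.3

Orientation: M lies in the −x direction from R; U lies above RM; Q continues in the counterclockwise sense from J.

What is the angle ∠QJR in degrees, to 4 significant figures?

168.4°

R is at the origin; R and M share the same y with |RM| = 22.1 and M on the −x side, so M = (-22.10, 0.000). A1 meets RM tangentially, so UM is at right angles to RM, so U = M + (0, 8.5) = (-22.10, 8.500). On A1, M sits at bearing -90° from U; a 150° counterclockwise sweep puts J at bearing 60°, so J = U + 8.5·(cos 60°, sin 60°) = (-17.85, 15.86). Since A1 is tangent to JQ there, UJ ⟂ JQ, so JQ runs along (−sin 60°, cos 60°); with |JQ| = 17.3, Q = (-32.83, 24.51). Then cos ∠QJR = JQ·JR / (|JQ||JR|), giving 168.4°.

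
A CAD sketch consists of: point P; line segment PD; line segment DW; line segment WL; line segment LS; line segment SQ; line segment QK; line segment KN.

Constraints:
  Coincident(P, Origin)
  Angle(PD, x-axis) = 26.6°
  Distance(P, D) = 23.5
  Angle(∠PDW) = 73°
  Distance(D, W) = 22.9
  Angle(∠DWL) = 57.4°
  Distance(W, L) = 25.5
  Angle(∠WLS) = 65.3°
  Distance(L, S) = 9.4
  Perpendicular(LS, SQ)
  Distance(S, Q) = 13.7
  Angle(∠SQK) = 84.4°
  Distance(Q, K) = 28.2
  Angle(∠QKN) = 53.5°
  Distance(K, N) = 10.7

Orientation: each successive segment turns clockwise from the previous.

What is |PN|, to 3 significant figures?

13.1

P is at the origin; PD runs at 26.6° with length 23.5, so D = (21.0, 10.5). ∠PDW = 73.0° gives DW at -80.4° from the x-axis; with |DW| = 22.9, W = (24.8, -12.1). ∠DWL = 57.4° gives WL at 157° from the x-axis; with |WL| = 25.5, L = (1.36, -2.09). ∠WLS = 65.3° gives LS at 42.3° from the x-axis; with |LS| = 9.4, S = (8.31, 4.23). LS ⟂ SQ, so SQ runs at -47.7°; with |SQ| = 13.7, Q = (17.5, -5.90). ∠SQK = 84.4° gives QK at -143° from the x-axis; with |QK| = 28.2, K = (-5.08, -22.8). ∠QKN = 53.5° gives KN at 90.2° from the x-axis; with |KN| = 10.7, N = (-5.12, -12.1). Then |PN| = |N − P| = 13.1.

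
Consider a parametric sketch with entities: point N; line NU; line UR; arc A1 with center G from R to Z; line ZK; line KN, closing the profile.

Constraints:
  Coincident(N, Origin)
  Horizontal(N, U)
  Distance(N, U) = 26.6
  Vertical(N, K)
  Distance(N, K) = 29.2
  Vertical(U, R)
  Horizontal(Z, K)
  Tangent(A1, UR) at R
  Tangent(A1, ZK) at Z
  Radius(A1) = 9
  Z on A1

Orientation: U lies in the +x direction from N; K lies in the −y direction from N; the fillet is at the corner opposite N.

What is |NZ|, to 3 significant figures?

34.1

The virtual corner opposite N is at (26.6, -29.2). A1 meets UR tangentially, so GR is at right angles to UR and the tangent condition forces GZ to be normal to ZK, with radius 9.0, so the center G sits 9.0 in from both sides at G = (17.6, -20.2). That places the tangent points at R = (26.6, -20.2) on UR and Z = (17.6, -29.2) on ZK. Then |NZ| = |Z − N| = 34.1.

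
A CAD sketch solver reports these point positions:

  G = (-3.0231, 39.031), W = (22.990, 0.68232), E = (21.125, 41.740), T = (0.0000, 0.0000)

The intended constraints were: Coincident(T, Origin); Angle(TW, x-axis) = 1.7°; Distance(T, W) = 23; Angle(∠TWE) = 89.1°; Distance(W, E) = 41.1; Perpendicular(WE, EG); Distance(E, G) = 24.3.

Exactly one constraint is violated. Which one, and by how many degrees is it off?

Perpendicular(WE, EG) — off by 3.80°.

T = (0.00, 0.00) ✓; TW at 1.700° ✓; |TW| = 23.00 ✓; ∠TWE = 89.10° ✓; |WE| = 41.10 ✓; ∠(WE, EG) = 93.80° ✗; |EG| = 24.30 ✓.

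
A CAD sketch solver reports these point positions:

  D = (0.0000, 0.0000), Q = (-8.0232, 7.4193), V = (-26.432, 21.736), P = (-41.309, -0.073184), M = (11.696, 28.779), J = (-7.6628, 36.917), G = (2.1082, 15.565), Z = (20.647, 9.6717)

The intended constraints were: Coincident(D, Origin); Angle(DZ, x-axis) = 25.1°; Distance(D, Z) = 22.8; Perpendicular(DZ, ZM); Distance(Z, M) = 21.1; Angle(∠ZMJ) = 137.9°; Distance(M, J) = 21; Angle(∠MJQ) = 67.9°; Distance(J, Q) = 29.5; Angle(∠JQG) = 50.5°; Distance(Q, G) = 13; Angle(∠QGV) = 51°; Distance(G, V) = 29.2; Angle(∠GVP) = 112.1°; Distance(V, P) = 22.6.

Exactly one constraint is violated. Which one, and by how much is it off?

Distance(V, P) = 22.6 — off by 3.80.

D = (0.00, 0.00) ✓; DZ at 25.10° ✓; |DZ| = 22.80 ✓; ∠(DZ, ZM) = 90.00° ✓; |ZM| = 21.10 ✓; ∠ZMJ = 137.9° ✓; |MJ| = 21.00 ✓; ∠MJQ = 67.90° ✓; |JQ| = 29.50 ✓; ∠JQG = 50.50° ✓; |QG| = 13.00 ✓; ∠QGV = 51.00° ✓; |GV| = 29.20 ✓; ∠GVP = 112.1° ✓; |VP| = 26.40 ✗.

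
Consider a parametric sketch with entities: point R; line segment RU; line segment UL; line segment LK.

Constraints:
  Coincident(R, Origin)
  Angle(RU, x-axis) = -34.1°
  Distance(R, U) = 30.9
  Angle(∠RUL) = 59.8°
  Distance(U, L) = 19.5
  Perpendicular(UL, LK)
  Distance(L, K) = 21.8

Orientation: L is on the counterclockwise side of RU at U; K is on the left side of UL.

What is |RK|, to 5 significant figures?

6.3028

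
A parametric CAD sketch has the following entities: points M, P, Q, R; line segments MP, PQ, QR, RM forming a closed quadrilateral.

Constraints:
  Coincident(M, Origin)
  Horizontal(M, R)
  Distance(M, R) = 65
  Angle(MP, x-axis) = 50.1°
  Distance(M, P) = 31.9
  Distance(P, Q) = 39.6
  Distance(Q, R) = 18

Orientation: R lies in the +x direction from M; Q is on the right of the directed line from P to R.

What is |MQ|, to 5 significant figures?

47.754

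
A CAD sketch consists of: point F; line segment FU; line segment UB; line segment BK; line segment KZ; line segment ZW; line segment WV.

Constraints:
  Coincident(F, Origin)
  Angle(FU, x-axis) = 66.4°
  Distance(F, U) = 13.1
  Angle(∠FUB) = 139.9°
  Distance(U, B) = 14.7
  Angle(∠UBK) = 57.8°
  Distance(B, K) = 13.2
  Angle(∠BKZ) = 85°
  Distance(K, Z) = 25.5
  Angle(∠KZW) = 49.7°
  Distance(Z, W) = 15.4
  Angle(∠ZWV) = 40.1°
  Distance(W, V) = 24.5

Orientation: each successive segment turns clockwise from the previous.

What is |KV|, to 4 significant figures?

20.17

∠KZW = 49.7° gives ZW at 38.80° from the x-axis; with |ZW| = 15.4, W = (4.028, 19.86). ∠ZWV = 40.1° gives WV at -101.1° from the x-axis; with |WV| = 24.5, V = (-0.6889, -4.183). Then |KV| = |V − K| = 20.17.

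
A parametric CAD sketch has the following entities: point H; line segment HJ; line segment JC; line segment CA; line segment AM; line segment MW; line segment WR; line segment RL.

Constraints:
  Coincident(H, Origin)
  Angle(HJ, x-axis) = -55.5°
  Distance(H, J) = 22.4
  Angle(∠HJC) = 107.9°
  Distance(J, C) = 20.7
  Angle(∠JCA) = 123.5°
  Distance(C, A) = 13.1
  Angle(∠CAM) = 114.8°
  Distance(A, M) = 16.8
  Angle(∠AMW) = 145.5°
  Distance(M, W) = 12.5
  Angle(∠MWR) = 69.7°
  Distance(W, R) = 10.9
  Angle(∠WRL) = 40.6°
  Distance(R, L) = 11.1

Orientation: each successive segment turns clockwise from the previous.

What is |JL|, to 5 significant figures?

31.065

H is at the origin; HJ runs at -55.5° with length 22.4, so J = (12.687, -18.460). ∠HJC = 107.9° gives JC at -127.60° from the x-axis; with |JC| = 20.7, C = (0.057495, -34.861). ∠JCA = 123.5° gives CA at 175.90° from the x-axis; with |CA| = 13.1, A = (-13.009, -33.924). ∠CAM = 114.8° gives AM at 110.70° from the x-axis; with |AM| = 16.8, M = (-18.947, -18.209). ∠AMW = 145.5° gives MW at 76.200° from the x-axis; with |MW| = 12.5, W = (-15.966, -6.0696). ∠MWR = 69.7° gives WR at -34.100° from the x-axis; with |WR| = 10.9, R = (-6.9398, -12.181). ∠WRL = 40.6° gives RL at -173.50° from the x-axis; with |RL| = 11.1, L = (-17.968, -13.437). Then |JL| = |L − J| = 31.065.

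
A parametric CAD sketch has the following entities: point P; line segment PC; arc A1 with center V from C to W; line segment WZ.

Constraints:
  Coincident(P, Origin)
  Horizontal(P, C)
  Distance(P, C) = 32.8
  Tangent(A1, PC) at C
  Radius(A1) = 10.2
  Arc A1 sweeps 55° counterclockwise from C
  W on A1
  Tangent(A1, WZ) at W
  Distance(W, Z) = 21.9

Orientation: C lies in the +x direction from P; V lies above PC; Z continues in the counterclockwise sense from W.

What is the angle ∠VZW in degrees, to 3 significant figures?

25.0°

On A1, C sits at bearing -90° from V; a 55° counterclockwise sweep puts W at bearing -35°, so W = V + 10.2·(cos -35°, sin -35°) = (41.2, 4.35). The tangent condition forces VW to be normal to WZ, so WZ runs along (−sin -35°, cos -35°); with |WZ| = 21.9, Z = (53.7, 22.3). Then cos ∠VZW = ZV·ZW / (|ZV||ZW|), giving 25.0°.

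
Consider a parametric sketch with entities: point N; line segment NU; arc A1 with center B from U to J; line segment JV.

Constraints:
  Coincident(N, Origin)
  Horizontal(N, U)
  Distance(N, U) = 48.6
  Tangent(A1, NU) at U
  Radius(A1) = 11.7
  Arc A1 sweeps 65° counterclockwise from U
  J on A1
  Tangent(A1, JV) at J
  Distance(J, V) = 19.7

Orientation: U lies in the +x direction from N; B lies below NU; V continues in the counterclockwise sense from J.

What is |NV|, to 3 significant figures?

38.5

On A1, U sits at bearing 90° from B; a 65° counterclockwise sweep puts J at bearing 155°, so J = B + 11.7·(cos 155°, sin 155°) = (38.0, -6.76). Since A1 is tangent to JV there, BJ ⟂ JV, so JV runs along (−sin 155°, cos 155°); with |JV| = 19.7, V = (29.7, -24.6). Then |NV| = |V − N| = 38.5.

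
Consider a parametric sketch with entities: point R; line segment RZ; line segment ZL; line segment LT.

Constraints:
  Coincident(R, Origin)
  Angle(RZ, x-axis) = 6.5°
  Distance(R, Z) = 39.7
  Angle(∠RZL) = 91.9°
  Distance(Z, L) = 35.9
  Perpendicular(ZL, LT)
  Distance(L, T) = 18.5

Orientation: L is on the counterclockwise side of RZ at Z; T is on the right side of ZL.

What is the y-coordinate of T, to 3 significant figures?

41.8

R is at the origin; RZ runs at 6.5° with length 39.7, so Z = 39.7·(cos 6.5°, sin 6.5°) = (39.4, 4.49). ∠RZL = 91.9°, so ZL runs at 6.5° + (180° − 91.9°) = 94.6° from the x-axis; with |ZL| = 35.9, L = Z + 35.9·(cos 94.6°, sin 94.6°) = (36.6, 40.3). ZL ⟂ LT; with |LT| = 18.5 on the right of ZL, T = L + 18.5·(0.997, 0.0802) = (55.0, 41.8). So T.y = 41.8.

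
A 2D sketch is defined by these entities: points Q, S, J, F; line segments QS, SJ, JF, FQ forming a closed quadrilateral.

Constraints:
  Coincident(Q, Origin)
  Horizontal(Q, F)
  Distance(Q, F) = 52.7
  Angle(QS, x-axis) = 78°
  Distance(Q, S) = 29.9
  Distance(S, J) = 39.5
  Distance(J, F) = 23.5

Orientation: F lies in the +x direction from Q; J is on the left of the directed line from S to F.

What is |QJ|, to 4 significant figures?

50.27

Checks: |SJ| = 39.50 ✓; |JF| = 23.50 ✓.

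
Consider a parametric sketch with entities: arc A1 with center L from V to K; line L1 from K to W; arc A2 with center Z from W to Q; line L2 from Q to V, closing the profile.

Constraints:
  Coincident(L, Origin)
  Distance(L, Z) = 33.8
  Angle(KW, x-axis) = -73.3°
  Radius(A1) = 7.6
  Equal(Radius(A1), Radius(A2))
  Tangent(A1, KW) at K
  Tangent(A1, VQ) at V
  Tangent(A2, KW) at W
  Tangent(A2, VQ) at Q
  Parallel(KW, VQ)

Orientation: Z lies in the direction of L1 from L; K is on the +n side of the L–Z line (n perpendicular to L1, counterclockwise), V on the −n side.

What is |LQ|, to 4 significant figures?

34.64

Tangency of A1 to both parallel lines with radius 7.6 puts K and V at L ± 7.6·n: K = (7.279, 2.184), V = (-7.279, -2.184). Equal radii place W and Q the same way about Z: W = Z + 7.6·n = (16.99, -30.19), Q = Z − 7.6·n = (2.433, -34.56). Then |LQ| = |Q − L| = 34.64.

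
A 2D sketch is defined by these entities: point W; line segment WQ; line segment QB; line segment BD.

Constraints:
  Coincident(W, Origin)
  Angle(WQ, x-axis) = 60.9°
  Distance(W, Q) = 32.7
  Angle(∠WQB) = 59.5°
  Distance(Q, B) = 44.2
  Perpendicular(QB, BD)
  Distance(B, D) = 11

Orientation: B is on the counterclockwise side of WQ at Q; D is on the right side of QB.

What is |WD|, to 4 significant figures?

47.92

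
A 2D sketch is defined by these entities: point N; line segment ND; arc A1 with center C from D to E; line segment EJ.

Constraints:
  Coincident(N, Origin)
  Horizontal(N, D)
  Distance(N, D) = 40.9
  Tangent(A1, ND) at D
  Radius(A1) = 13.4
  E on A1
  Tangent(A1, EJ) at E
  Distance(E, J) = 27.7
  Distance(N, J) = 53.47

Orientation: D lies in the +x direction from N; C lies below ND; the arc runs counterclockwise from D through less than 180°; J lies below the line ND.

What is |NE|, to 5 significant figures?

31.705

N is at the origin; N and D share the same y with |ND| = 40.9 and D on the +x side, so D = (40.900, 0.0000). A1 meets ND tangentially, so CD is at right angles to ND, so C = D + (0, -13.4) = (40.900, -13.400). Since CE ⟂ EJ (tangency), |CJ| = √(13.4² + 27.7²) = 30.771 regardless of where E sits on A1. So J lies on both circle(N, 53.47) and circle(C, 30.771); the below-ND intersection is J = (31.983, -42.850). E is the foot of the tangent from J: E = (27.664, -15.489).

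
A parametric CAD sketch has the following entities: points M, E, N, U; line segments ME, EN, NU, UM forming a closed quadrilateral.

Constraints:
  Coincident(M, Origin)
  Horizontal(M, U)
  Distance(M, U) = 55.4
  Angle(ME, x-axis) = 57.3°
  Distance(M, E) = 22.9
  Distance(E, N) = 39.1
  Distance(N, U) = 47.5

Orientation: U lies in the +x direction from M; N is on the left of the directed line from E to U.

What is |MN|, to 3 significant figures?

61.5

Checks: |EN| = 39.10 ✓; |NU| = 47.50 ✓.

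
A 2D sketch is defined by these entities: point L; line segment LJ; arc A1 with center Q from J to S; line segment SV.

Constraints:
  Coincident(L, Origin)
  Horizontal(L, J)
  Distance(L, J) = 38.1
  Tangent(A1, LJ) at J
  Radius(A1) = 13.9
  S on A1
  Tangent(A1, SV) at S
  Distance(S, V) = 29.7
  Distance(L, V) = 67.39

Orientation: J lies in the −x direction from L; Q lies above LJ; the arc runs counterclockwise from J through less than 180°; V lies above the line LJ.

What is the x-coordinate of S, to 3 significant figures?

-28.8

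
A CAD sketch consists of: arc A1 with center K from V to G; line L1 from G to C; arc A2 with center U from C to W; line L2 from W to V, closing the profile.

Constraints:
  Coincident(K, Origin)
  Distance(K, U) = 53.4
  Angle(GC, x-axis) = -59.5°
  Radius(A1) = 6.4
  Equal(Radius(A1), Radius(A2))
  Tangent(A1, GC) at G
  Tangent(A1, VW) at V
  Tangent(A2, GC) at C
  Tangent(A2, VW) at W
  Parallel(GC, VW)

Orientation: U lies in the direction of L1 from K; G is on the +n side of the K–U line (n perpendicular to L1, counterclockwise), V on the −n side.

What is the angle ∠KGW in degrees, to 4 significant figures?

76.52°

The slot axis is L1's direction at -59.5°, so u = (cos -59.5°, sin -59.5°) = (0.5075, -0.8616) and n = (−sin -59.5°, cos -59.5°) = (0.8616, 0.5075). K is at the origin and U lies 53.4 along u from K, so U = 53.4·u = (27.10, -46.01). Tangency of A1 to both parallel lines with radius 6.4 puts G and V at K ± 6.4·n: G = (5.514, 3.248), V = (-5.514, -3.248). Equal radii place C and W the same way about U: C = U + 6.4·n = (32.62, -42.76), W = U − 6.4·n = (21.59, -49.26). Then cos ∠KGW = GK·GW / (|GK||GW|), giving 76.52°.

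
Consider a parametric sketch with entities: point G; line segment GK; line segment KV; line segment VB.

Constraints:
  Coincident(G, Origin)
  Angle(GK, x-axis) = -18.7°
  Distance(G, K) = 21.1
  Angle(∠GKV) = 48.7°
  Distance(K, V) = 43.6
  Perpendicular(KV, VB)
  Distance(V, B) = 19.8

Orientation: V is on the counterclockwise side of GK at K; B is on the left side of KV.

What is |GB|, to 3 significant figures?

29.9

G is at the origin; GK runs at -18.7° with length 21.1, so K = 21.1·(cos -18.7°, sin -18.7°) = (20.0, -6.76). ∠GKV = 48.7°, so KV runs at -18.7° + (180° − 48.7°) = 113° from the x-axis; with |KV| = 43.6, V = K + 43.6·(cos 113°, sin 113°) = (3.23, 33.5). The perpendicularity gives VB at right angles to KV; with |VB| = 19.8 on the left of KV, B = V + 19.8·(-0.923, -0.384) = (-15.0, 25.9). Then |GB| = |B − G| = 29.9.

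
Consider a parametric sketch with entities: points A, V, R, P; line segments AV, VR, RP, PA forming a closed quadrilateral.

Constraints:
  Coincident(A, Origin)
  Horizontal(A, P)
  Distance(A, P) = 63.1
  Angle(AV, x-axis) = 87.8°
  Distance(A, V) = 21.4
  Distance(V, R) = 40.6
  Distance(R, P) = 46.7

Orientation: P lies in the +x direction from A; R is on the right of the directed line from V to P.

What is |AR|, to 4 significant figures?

24.09

Checks: |VR| = 40.60 ✓; |RP| = 46.70 ✓.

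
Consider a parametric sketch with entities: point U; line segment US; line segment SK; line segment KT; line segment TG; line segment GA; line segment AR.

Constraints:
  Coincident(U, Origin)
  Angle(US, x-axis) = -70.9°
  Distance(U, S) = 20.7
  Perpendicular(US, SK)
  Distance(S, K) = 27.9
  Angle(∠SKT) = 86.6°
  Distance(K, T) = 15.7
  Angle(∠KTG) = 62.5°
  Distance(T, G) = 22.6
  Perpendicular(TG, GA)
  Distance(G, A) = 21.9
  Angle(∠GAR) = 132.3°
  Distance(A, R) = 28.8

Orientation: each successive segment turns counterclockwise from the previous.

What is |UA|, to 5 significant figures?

40.116

U is at the origin; US runs at -70.9° with length 20.7, so S = (6.7734, -19.560). US ⟂ SK, so SK runs at 19.100°; with |SK| = 27.9, K = (33.137, -10.431). ∠SKT = 86.6° gives KT at 112.50° from the x-axis; with |KT| = 15.7, T = (27.129, 4.0738). ∠KTG = 62.5° gives TG at -130.00° from the x-axis; with |TG| = 22.6, G = (12.602, -13.239). The perpendicularity gives GA at right angles to TG, so GA runs at -40.000°; with |GA| = 21.9, A = (29.379, -27.316). Then |UA| = |A − U| = 40.116.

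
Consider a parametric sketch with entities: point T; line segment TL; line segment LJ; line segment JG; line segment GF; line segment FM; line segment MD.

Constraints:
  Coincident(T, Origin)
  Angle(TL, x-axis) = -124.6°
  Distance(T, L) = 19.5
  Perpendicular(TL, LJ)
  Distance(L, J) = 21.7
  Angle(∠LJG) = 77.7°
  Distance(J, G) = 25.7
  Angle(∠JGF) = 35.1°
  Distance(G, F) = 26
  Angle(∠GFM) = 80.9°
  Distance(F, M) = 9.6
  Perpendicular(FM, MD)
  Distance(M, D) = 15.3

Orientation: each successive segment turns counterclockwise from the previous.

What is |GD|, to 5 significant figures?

11.735

T is at the origin; TL runs at -124.6° with length 19.5, so L = (-11.073, -16.051). TL is perpendicular to LJ, so LJ runs at -34.600°; with |LJ| = 21.7, J = (6.7891, -28.373). ∠LJG = 77.7° gives JG at 67.700° from the x-axis; with |JG| = 25.7, G = (16.541, -4.5955). ∠JGF = 35.1° gives GF at -147.40° from the x-axis; with |GF| = 26.0, F = (-5.3626, -18.604). ∠GFM = 80.9° gives FM at -48.300° from the x-axis; with |FM| = 9.6, M = (1.0236, -25.771). FM ⟂ MD, so MD runs at 41.700°; with |MD| = 15.3, D = (12.447, -15.593). Then |GD| = |D − G| = 11.735.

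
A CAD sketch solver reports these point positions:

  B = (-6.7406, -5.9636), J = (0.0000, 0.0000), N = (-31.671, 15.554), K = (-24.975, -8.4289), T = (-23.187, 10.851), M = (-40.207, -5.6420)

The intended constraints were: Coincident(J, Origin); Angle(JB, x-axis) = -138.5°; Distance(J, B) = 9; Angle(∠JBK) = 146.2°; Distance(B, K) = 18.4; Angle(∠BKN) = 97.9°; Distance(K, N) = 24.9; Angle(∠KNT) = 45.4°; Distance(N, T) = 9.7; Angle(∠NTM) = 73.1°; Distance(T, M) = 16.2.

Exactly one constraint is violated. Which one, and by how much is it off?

Distance(T, M) = 16.2 — off by 7.50.

J = (0.00, 0.00) ✓; JB at -138.5° ✓; |JB| = 9.000 ✓; ∠JBK = 146.2° ✓; |BK| = 18.40 ✓; ∠BKN = 97.90° ✓; |KN| = 24.90 ✓; ∠KNT = 45.40° ✓; |NT| = 9.700 ✓; ∠NTM = 73.10° ✓; |TM| = 23.70 ✗.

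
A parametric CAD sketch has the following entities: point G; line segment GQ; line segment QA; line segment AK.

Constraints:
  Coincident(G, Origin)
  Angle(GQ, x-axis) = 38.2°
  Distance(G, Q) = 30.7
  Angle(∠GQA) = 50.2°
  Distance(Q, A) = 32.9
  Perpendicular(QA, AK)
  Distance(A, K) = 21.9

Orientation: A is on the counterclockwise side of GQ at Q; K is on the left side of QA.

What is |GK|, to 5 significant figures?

13.356

G is at the origin; GQ runs at 38.2° with length 30.7, so Q = 30.7·(cos 38.2°, sin 38.2°) = (24.126, 18.985). ∠GQA = 50.2°, so QA runs at 38.2° + (180° − 50.2°) = 168.00° from the x-axis; with |QA| = 32.9, A = Q + 32.9·(cos 168.00°, sin 168.00°) = (-8.0552, 25.825). The perpendicularity gives AK at right angles to QA; with |AK| = 21.9 on the left of QA, K = A + 21.9·(-0.20791, -0.97815) = (-12.609, 4.4040). Then |GK| = |K − G| = 13.356.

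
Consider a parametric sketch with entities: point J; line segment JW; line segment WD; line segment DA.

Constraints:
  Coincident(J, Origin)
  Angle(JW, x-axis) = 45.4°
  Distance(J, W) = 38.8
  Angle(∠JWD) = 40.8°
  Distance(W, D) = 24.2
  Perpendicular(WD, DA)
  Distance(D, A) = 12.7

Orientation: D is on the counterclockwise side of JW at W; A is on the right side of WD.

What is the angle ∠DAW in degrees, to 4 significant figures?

62.31°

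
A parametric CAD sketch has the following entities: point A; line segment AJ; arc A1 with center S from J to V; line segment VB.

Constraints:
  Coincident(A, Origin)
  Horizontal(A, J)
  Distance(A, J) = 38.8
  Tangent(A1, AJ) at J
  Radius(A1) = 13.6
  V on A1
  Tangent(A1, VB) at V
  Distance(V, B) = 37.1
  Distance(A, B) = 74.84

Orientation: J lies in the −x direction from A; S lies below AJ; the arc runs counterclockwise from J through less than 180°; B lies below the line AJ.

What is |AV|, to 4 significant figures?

53.66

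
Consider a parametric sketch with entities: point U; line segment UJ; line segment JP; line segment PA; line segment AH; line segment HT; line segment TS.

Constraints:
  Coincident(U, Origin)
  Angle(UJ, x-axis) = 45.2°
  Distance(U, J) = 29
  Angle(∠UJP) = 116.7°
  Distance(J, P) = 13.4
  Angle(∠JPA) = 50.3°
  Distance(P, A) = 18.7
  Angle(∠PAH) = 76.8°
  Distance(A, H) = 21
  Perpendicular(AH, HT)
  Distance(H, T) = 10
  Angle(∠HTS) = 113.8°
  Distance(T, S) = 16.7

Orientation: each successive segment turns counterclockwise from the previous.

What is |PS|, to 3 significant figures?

2.06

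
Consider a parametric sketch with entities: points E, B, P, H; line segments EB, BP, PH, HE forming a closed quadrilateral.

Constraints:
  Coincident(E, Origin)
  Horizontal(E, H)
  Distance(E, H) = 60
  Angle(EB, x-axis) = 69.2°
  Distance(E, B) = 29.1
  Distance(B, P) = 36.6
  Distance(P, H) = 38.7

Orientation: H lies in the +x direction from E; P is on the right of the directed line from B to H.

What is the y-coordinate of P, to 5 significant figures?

-7.4776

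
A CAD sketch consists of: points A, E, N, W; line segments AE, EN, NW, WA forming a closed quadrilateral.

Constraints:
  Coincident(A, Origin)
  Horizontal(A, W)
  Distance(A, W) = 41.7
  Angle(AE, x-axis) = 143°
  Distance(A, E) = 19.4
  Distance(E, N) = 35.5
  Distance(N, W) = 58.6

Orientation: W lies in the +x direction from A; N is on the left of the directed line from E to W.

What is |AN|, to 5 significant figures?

42.799

A is at the origin; A and W share the same y with |AW| = 41.7 and W in +x, so W = (41.7, 0). AE runs at 143.0° with |AE| = 19.4, so E = (-15.494, 11.675). N is determined by |EN| = 35.5 and |NW| = 58.6 together: it lies at the intersection of circle(E, 35.5) and circle(W, 58.6). With |EW| = 58.373, the foot of the radical line on EW is 10.567 from E and the perpendicular offset is √(35.5² − 10.567²) = 33.891. Taking the left-of-EW solution: N = (1.6388, 42.768).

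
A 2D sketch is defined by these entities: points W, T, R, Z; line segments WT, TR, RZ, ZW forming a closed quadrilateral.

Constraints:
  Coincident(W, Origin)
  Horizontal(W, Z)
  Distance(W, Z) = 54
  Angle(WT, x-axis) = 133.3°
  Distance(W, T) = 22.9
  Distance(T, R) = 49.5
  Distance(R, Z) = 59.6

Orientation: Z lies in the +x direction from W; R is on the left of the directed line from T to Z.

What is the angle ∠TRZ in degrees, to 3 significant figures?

81.6°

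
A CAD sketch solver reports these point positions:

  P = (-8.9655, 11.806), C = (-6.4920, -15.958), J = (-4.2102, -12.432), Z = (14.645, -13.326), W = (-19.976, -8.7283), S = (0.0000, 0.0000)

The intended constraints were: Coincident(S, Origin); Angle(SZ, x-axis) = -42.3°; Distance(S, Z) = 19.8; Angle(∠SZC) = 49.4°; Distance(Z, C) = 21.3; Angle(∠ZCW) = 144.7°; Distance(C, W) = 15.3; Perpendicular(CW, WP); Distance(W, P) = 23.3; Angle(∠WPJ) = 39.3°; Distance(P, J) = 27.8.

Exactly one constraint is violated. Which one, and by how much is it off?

Distance(P, J) = 27.8 — off by 3.10.

S = (0.00, 0.00) ✓; SZ at -42.30° ✓; |SZ| = 19.80 ✓; ∠SZC = 49.40° ✓; |ZC| = 21.30 ✓; ∠ZCW = 144.7° ✓; |CW| = 15.30 ✓; ∠(CW, WP) = 90.00° ✓; |WP| = 23.30 ✓; ∠WPJ = 39.30° ✓; |PJ| = 24.70 ✗.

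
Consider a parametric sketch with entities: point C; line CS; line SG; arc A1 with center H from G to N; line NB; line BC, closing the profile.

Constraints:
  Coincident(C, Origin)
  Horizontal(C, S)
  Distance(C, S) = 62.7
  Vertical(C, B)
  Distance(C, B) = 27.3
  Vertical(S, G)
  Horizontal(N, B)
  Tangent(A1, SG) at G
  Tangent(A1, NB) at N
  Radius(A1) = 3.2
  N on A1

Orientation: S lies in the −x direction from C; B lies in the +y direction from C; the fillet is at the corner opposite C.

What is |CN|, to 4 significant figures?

65.46

C is at the origin; C and S share the same y with |CS| = 62.7 and S on the −x side, so S = (-62.70, 0.000). C and B share the same x with |CB| = 27.3 and B on the +y side, so B = (0.000, 27.30). The virtual corner opposite C is at (-62.70, 27.30). The tangent condition forces HG to be normal to SG and A1 meets NB tangentially, so HN is at right angles to NB, with radius 3.2, so the center H sits 3.2 in from both sides at H = (-59.50, 24.10). That places the tangent points at G = (-62.70, 24.10) on SG and N = (-59.50, 27.30) on NB. Then |CN| = |N − C| = 65.46.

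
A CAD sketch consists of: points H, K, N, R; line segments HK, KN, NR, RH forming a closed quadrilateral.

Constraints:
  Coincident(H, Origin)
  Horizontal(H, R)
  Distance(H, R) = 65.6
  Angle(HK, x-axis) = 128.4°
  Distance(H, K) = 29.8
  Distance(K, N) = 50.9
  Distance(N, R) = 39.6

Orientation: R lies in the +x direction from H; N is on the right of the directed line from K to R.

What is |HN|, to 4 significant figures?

26.05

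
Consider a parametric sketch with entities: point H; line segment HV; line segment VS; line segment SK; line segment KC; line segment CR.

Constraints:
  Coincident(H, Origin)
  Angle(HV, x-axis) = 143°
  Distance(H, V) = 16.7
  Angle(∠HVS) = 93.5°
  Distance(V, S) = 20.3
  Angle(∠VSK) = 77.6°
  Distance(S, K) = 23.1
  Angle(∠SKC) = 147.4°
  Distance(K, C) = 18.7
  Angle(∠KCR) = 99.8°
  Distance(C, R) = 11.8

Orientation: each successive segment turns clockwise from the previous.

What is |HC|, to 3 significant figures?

19.4

H is at the origin; HV runs at 143.0° with length 16.7, so V = (-13.3, 10.1). ∠HVS = 93.5° gives VS at 56.5° from the x-axis; with |VS| = 20.3, S = (-2.13, 27.0). ∠VSK = 77.6° gives SK at -45.9° from the x-axis; with |SK| = 23.1, K = (13.9, 10.4). ∠SKC = 147.4° gives KC at -78.5° from the x-axis; with |KC| = 18.7, C = (17.7, -7.94). Then |HC| = |C − H| = 19.4.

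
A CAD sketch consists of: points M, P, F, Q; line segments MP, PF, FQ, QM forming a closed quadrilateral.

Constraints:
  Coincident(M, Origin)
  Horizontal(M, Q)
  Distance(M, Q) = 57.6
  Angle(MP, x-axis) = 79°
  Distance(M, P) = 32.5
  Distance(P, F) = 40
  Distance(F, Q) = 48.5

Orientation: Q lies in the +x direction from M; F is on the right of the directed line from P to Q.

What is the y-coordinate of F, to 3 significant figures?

-7.94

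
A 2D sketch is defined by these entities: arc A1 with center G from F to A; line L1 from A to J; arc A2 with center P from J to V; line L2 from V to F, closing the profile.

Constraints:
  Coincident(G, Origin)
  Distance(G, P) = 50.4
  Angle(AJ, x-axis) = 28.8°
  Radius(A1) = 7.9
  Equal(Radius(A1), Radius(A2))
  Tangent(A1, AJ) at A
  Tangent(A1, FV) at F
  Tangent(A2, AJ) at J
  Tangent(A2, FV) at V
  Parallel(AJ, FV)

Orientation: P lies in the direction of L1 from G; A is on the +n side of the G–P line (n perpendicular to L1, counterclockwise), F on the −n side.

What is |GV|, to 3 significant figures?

51.0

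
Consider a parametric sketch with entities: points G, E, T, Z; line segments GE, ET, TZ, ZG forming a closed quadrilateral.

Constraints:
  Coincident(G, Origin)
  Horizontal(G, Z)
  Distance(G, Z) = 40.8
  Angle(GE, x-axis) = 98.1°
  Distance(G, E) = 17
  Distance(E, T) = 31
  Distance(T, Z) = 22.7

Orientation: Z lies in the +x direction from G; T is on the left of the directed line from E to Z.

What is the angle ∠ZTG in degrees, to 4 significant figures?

88.94°

Checks: |ET| = 31.00 ✓; |TZ| = 22.70 ✓.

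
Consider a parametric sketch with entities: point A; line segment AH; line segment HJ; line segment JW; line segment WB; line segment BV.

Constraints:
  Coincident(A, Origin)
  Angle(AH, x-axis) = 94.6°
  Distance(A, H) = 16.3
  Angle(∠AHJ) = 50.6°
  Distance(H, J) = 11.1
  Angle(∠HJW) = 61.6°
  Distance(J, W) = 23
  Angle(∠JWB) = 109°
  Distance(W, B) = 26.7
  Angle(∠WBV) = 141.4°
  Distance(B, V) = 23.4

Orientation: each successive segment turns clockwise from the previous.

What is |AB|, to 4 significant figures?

36.67

A is at the origin; AH runs at 94.6° with length 16.3, so H = (-1.307, 16.25). ∠AHJ = 50.6° gives HJ at -34.80° from the x-axis; with |HJ| = 11.1, J = (7.808, 9.913). ∠HJW = 61.6° gives JW at -153.2° from the x-axis; with |JW| = 23.0, W = (-12.72, -0.4576). ∠JWB = 109.0° gives WB at 135.8° from the x-axis; with |WB| = 26.7, B = (-31.86, 18.16). Then |AB| = |B − A| = 36.67.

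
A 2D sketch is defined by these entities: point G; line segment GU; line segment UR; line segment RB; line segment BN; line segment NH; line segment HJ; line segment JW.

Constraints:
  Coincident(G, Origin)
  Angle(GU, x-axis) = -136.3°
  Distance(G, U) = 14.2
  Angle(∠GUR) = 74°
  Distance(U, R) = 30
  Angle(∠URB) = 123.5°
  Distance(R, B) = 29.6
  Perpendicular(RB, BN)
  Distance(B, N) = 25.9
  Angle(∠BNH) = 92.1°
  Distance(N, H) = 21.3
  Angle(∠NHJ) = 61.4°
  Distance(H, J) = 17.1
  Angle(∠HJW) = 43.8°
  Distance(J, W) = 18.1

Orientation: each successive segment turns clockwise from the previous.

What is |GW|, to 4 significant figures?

24.35

G is at the origin; GU runs at -136.3° with length 14.2, so U = (-10.27, -9.811). ∠GUR = 74.0° gives UR at 117.7° from the x-axis; with |UR| = 30.0, R = (-24.21, 16.75). ∠URB = 123.5° gives RB at 61.20° from the x-axis; with |RB| = 29.6, B = (-9.951, 42.69). RB is perpendicular to BN, so BN runs at -28.80°; with |BN| = 25.9, N = (12.74, 30.21). ∠BNH = 92.1° gives NH at -116.7° from the x-axis; with |NH| = 21.3, H = (3.174, 11.18). ∠NHJ = 61.4° gives HJ at 124.7° from the x-axis; with |HJ| = 17.1, J = (-6.560, 25.24). ∠HJW = 43.8° gives JW at -11.50° from the x-axis; with |JW| = 18.1, W = (11.18, 21.63). Then |GW| = |W − G| = 24.35.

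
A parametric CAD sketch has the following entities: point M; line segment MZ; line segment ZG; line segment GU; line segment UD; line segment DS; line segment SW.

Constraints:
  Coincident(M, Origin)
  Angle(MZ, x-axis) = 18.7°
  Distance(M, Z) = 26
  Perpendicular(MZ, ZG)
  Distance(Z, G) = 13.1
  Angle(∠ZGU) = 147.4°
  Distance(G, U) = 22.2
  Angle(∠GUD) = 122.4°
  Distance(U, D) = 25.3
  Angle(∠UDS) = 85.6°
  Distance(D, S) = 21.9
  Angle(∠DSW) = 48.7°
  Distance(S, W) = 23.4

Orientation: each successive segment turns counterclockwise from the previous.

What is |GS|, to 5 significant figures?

35.649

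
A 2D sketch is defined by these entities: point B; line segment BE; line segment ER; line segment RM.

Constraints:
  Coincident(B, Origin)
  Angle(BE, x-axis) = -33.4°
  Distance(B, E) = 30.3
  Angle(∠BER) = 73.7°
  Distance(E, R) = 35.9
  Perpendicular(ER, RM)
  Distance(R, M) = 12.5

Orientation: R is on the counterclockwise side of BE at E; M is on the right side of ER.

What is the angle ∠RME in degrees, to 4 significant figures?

70.80°

B is at the origin; BE runs at -33.4° with length 30.3, so E = 30.3·(cos -33.4°, sin -33.4°) = (25.30, -16.68). ∠BER = 73.7°, so ER runs at -33.4° + (180° − 73.7°) = 72.90° from the x-axis; with |ER| = 35.9, R = E + 35.9·(cos 72.90°, sin 72.90°) = (35.85, 17.63). ER ⟂ RM; with |RM| = 12.5 on the right of ER, M = R + 12.5·(0.9558, -0.2940) = (47.80, 13.96). Then cos ∠RME = MR·ME / (|MR||ME|), giving 70.80°.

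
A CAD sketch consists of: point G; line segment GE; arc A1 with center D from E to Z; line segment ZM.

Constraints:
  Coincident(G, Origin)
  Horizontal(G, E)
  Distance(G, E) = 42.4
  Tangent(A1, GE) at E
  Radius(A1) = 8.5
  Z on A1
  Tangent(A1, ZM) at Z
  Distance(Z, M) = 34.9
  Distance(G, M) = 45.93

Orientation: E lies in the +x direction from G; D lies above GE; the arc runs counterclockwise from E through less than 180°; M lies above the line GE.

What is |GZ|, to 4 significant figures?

50.55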